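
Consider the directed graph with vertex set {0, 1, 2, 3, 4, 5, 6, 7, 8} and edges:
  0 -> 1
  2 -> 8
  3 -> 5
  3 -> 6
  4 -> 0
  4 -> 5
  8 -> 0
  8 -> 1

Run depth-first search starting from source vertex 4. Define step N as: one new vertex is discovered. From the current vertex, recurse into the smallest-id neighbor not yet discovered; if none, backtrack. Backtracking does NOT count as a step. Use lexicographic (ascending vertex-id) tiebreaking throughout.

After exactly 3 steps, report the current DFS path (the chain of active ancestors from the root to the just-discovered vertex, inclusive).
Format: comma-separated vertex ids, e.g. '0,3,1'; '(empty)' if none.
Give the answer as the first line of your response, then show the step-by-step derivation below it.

4,0,1

step 1: discover 4; path=4; order=4
step 2: discover 0; path=4>0; order=4,0
step 3: discover 1; path=4>0>1; order=4,0,1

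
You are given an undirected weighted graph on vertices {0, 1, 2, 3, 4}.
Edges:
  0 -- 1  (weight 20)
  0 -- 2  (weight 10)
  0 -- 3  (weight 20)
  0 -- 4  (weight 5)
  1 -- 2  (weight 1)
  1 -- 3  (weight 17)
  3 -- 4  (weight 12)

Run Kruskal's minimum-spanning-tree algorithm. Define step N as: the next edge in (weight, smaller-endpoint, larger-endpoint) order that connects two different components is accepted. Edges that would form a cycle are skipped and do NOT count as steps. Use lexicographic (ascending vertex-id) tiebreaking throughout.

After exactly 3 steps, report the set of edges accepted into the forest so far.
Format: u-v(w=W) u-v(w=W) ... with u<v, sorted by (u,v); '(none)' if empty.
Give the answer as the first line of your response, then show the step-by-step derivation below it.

0-2(w=10) 0-4(w=5) 1-2(w=1)

step 1: add edge 1-2 (w=1); MST = {1-2(w=1)}
step 2: add edge 0-4 (w=5); MST = {0-4(w=5) 1-2(w=1)}
step 3: add edge 0-2 (w=10); MST = {0-2(w=10) 0-4(w=5) 1-2(w=1)}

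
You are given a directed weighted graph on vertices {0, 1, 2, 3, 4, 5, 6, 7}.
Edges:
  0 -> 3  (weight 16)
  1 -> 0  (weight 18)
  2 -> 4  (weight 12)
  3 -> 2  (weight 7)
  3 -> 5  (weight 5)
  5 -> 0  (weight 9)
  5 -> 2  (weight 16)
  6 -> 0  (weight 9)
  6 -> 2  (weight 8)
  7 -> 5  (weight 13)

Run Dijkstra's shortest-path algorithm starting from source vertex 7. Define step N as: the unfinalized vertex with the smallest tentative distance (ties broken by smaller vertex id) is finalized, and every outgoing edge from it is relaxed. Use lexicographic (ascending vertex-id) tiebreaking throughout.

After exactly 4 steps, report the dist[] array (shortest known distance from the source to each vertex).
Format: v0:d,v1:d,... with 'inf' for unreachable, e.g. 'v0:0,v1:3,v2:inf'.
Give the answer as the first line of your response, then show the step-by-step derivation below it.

v0:22,v1:inf,v2:29,v3:38,v4:41,v5:13,v6:inf,v7:0

step 1: dist = v0:inf,v1:inf,v2:inf,v3:inf,v4:inf,v5:13,v6:inf,v7:0
step 2: dist = v0:22,v1:inf,v2:29,v3:inf,v4:inf,v5:13,v6:inf,v7:0
step 3: dist = v0:22,v1:inf,v2:29,v3:38,v4:inf,v5:13,v6:inf,v7:0
step 4: dist = v0:22,v1:inf,v2:29,v3:38,v4:41,v5:13,v6:inf,v7:0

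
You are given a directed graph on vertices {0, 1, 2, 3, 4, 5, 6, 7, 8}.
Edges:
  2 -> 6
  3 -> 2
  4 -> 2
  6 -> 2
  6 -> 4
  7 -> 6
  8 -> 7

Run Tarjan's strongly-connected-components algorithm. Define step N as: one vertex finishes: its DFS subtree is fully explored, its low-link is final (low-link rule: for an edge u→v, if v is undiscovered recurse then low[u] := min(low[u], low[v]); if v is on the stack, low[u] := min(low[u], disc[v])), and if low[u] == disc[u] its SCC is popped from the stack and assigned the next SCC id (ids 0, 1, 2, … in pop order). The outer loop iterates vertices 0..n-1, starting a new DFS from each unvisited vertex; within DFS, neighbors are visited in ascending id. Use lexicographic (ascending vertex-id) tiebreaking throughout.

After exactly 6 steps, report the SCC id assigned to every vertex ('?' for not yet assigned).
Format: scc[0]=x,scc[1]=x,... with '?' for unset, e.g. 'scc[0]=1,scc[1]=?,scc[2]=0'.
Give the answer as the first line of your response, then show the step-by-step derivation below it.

scc[0]=0,scc[1]=1,scc[2]=2,scc[3]=3,scc[4]=2,scc[5]=?,scc[6]=2,scc[7]=?,scc[8]=?

step 1: low=(low[0]=0,low[1]=?,low[2]=?,low[3]=?,low[4]=?,low[5]=?,low[6]=?,low[7]=?,low[8]=?); scc=(scc[0]=0,scc[1]=?,scc[2]=?,scc[3]=?,scc[4]=?,scc[5]=?,scc[6]=?,scc[7]=?,scc[8]=?)
step 2: low=(low[0]=0,low[1]=1,low[2]=?,low[3]=?,low[4]=?,low[5]=?,low[6]=?,low[7]=?,low[8]=?); scc=(scc[0]=0,scc[1]=1,scc[2]=?,scc[3]=?,scc[4]=?,scc[5]=?,scc[6]=?,scc[7]=?,scc[8]=?)
step 3: low=(low[0]=0,low[1]=1,low[2]=2,low[3]=?,low[4]=2,low[5]=?,low[6]=2,low[7]=?,low[8]=?); scc=(scc[0]=0,scc[1]=1,scc[2]=?,scc[3]=?,scc[4]=?,scc[5]=?,scc[6]=?,scc[7]=?,scc[8]=?)
step 4: low=(low[0]=0,low[1]=1,low[2]=2,low[3]=?,low[4]=2,low[5]=?,low[6]=2,low[7]=?,low[8]=?); scc=(scc[0]=0,scc[1]=1,scc[2]=?,scc[3]=?,scc[4]=?,scc[5]=?,scc[6]=?,scc[7]=?,scc[8]=?)
step 5: low=(low[0]=0,low[1]=1,low[2]=2,low[3]=?,low[4]=2,low[5]=?,low[6]=2,low[7]=?,low[8]=?); scc=(scc[0]=0,scc[1]=1,scc[2]=2,scc[3]=?,scc[4]=2,scc[5]=?,scc[6]=2,scc[7]=?,scc[8]=?)
step 6: low=(low[0]=0,low[1]=1,low[2]=2,low[3]=5,low[4]=2,low[5]=?,low[6]=2,low[7]=?,low[8]=?); scc=(scc[0]=0,scc[1]=1,scc[2]=2,scc[3]=3,scc[4]=2,scc[5]=?,scc[6]=2,scc[7]=?,scc[8]=?)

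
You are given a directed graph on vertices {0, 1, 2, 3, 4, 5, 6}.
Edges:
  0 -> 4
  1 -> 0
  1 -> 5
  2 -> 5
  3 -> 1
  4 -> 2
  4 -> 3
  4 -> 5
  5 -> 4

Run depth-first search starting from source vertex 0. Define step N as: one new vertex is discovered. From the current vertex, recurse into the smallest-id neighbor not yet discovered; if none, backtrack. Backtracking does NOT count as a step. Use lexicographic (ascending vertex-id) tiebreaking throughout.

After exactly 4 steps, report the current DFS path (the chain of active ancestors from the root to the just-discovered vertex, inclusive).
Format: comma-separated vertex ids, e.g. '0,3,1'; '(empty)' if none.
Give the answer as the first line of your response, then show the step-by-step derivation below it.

0,4,2,5

step 1: discover 0; path=0; order=0
step 2: discover 4; path=0>4; order=0,4
step 3: discover 2; path=0>4>2; order=0,4,2
step 4: discover 5; path=0>4>2>5; order=0,4,2,5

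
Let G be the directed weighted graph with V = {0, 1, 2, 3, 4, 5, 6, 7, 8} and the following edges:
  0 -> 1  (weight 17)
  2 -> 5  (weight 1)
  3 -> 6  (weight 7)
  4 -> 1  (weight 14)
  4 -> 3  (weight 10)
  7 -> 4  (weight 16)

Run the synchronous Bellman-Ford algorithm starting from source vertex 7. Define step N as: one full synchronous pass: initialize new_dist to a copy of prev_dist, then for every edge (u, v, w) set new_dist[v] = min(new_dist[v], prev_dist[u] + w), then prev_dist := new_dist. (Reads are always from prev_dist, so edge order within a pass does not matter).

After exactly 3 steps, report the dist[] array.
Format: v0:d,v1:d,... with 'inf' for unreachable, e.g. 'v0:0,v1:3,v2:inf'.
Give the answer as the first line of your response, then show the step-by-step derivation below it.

v0:inf,v1:30,v2:inf,v3:26,v4:16,v5:inf,v6:33,v7:0,v8:inf

step 1: dist = v0:inf,v1:inf,v2:inf,v3:inf,v4:16,v5:inf,v6:inf,v7:0,v8:inf
step 2: dist = v0:inf,v1:30,v2:inf,v3:26,v4:16,v5:inf,v6:inf,v7:0,v8:inf
step 3: dist = v0:inf,v1:30,v2:inf,v3:26,v4:16,v5:inf,v6:33,v7:0,v8:inf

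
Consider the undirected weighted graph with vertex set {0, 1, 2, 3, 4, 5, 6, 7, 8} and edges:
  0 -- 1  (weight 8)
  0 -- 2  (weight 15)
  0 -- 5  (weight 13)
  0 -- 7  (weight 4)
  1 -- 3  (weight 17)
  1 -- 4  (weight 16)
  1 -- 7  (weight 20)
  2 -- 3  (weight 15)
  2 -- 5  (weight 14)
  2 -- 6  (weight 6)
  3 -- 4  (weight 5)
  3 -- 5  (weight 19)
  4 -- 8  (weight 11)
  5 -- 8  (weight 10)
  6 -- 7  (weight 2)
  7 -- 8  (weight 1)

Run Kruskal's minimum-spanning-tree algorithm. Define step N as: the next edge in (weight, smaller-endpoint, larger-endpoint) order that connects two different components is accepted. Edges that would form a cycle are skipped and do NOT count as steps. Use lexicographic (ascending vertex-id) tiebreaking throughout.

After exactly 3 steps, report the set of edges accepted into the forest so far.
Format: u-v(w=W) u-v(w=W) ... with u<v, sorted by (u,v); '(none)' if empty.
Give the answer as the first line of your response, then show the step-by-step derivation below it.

0-7(w=4) 6-7(w=2) 7-8(w=1)

step 1: add edge 7-8 (w=1); MST = {7-8(w=1)}
step 2: add edge 6-7 (w=2); MST = {6-7(w=2) 7-8(w=1)}
step 3: add edge 0-7 (w=4); MST = {0-7(w=4) 6-7(w=2) 7-8(w=1)}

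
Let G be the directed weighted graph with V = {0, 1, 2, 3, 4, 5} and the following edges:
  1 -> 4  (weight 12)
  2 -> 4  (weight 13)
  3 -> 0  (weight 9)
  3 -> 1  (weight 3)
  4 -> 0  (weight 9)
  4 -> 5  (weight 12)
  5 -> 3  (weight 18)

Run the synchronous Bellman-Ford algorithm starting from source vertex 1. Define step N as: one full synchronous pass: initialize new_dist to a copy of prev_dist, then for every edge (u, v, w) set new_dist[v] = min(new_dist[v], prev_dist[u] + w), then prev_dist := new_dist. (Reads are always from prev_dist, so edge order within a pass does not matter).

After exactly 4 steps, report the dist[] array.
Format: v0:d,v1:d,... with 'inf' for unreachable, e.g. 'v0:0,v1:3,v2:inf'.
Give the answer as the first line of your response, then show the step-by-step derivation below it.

v0:21,v1:0,v2:inf,v3:42,v4:12,v5:24

step 1: dist = v0:inf,v1:0,v2:inf,v3:inf,v4:12,v5:inf
step 2: dist = v0:21,v1:0,v2:inf,v3:inf,v4:12,v5:24
step 3: dist = v0:21,v1:0,v2:inf,v3:42,v4:12,v5:24
step 4: dist = v0:21,v1:0,v2:inf,v3:42,v4:12,v5:24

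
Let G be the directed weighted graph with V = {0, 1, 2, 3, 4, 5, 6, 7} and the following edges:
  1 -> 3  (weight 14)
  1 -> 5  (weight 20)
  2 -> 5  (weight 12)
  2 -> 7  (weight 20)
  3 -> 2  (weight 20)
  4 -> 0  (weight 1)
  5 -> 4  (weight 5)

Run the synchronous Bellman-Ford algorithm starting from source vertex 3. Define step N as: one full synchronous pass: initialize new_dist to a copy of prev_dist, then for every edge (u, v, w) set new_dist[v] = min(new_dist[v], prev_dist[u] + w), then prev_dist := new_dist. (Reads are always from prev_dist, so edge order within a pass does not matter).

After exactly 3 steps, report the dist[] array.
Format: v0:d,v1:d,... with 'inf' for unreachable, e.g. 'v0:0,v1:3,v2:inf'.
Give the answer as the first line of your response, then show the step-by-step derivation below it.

v0:inf,v1:inf,v2:20,v3:0,v4:37,v5:32,v6:inf,v7:40

step 1: dist = v0:inf,v1:inf,v2:20,v3:0,v4:inf,v5:inf,v6:inf,v7:inf
step 2: dist = v0:inf,v1:inf,v2:20,v3:0,v4:inf,v5:32,v6:inf,v7:40
step 3: dist = v0:inf,v1:inf,v2:20,v3:0,v4:37,v5:32,v6:inf,v7:40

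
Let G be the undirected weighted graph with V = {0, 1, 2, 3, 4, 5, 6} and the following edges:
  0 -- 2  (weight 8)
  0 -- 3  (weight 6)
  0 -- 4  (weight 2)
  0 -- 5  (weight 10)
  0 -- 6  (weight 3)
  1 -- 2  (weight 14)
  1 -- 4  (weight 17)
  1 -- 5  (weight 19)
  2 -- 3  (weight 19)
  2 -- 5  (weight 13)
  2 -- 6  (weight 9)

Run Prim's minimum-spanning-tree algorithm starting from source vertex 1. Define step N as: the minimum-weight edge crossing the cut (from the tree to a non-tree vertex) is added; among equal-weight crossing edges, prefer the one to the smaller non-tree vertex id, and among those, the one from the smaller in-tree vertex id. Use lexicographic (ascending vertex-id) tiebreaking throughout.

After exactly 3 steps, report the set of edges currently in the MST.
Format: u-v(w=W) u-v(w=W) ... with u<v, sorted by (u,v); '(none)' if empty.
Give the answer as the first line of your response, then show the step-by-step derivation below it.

0-2(w=8) 0-4(w=2) 1-2(w=14)

step 1: add edge 1-2 (w=14); MST = {1-2(w=14)}
step 2: add edge 0-2 (w=8); MST = {0-2(w=8) 1-2(w=14)}
step 3: add edge 0-4 (w=2); MST = {0-2(w=8) 0-4(w=2) 1-2(w=14)}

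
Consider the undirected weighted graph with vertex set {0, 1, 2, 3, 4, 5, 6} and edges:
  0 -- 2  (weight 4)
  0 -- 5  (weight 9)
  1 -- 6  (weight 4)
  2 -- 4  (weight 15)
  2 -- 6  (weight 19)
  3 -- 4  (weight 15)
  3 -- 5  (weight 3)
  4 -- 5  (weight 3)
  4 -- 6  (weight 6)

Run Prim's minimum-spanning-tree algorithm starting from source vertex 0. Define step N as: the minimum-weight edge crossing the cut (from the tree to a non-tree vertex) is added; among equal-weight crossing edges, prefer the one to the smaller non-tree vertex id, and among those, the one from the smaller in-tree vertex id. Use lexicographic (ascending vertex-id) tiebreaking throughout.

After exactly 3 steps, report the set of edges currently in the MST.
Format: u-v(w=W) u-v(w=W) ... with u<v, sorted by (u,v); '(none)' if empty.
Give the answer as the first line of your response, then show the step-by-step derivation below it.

0-2(w=4) 0-5(w=9) 3-5(w=3)

step 1: add edge 0-2 (w=4); MST = {0-2(w=4)}
step 2: add edge 0-5 (w=9); MST = {0-2(w=4) 0-5(w=9)}
step 3: add edge 3-5 (w=3); MST = {0-2(w=4) 0-5(w=9) 3-5(w=3)}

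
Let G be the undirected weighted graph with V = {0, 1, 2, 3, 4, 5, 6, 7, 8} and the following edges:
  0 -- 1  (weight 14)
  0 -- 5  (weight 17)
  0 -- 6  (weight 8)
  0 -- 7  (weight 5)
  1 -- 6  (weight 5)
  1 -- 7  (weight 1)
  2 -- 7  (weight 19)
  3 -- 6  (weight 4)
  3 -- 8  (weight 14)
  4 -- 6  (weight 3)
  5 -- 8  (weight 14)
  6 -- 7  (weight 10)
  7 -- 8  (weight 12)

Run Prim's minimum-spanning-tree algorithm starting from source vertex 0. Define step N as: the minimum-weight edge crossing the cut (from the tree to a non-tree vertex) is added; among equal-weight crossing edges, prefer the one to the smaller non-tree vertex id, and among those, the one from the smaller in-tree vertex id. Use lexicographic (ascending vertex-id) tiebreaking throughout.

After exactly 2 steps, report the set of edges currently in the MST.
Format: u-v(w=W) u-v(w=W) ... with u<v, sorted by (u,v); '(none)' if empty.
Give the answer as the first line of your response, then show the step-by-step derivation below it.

0-7(w=5) 1-7(w=1)

step 1: add edge 0-7 (w=5); MST = {0-7(w=5)}
step 2: add edge 1-7 (w=1); MST = {0-7(w=5) 1-7(w=1)}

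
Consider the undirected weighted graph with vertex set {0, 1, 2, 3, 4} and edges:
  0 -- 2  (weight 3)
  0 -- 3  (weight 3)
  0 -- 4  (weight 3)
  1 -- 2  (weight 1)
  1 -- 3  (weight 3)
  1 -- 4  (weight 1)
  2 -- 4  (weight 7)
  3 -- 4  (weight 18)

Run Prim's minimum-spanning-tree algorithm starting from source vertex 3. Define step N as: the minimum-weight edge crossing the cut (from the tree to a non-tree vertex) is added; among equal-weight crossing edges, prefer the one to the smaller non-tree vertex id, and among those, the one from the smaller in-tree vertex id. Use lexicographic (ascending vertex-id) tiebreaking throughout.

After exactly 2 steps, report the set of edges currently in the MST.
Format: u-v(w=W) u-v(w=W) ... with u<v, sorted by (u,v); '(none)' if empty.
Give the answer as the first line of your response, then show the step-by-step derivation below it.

0-3(w=3) 1-3(w=3)

step 1: add edge 0-3 (w=3); MST = {0-3(w=3)}
step 2: add edge 1-3 (w=3); MST = {0-3(w=3) 1-3(w=3)}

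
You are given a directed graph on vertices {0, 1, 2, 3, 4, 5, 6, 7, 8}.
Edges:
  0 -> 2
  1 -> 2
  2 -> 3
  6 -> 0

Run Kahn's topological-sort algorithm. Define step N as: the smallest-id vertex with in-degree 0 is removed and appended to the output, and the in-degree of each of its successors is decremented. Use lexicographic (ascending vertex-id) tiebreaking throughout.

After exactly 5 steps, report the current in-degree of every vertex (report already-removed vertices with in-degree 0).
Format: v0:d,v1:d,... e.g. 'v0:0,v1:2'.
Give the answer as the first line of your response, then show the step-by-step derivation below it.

v0:0,v1:0,v2:0,v3:1,v4:0,v5:0,v6:0,v7:0,v8:0

step 1: output 1; order=[1]; indeg=(1,0,1,1,0,0,0,0,0)
step 2: output 4; order=[1,4]; indeg=(1,0,1,1,0,0,0,0,0)
step 3: output 5; order=[1,4,5]; indeg=(1,0,1,1,0,0,0,0,0)
step 4: output 6; order=[1,4,5,6]; indeg=(0,0,1,1,0,0,0,0,0)
step 5: output 0; order=[1,4,5,6,0]; indeg=(0,0,0,1,0,0,0,0,0)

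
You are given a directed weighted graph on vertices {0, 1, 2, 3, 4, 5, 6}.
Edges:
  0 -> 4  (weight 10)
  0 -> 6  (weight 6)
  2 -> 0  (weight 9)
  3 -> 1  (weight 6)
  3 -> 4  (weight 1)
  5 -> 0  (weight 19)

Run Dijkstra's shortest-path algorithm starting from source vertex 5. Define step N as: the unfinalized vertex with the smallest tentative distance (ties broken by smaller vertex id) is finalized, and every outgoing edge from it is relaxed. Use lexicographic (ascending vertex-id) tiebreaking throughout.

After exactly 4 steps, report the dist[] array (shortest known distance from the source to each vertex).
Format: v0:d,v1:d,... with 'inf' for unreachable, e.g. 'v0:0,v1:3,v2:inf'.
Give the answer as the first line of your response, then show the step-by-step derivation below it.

v0:19,v1:inf,v2:inf,v3:inf,v4:29,v5:0,v6:25

step 1: dist = v0:19,v1:inf,v2:inf,v3:inf,v4:inf,v5:0,v6:inf
step 2: dist = v0:19,v1:inf,v2:inf,v3:inf,v4:29,v5:0,v6:25
step 3: dist = v0:19,v1:inf,v2:inf,v3:inf,v4:29,v5:0,v6:25
step 4: dist = v0:19,v1:inf,v2:inf,v3:inf,v4:29,v5:0,v6:25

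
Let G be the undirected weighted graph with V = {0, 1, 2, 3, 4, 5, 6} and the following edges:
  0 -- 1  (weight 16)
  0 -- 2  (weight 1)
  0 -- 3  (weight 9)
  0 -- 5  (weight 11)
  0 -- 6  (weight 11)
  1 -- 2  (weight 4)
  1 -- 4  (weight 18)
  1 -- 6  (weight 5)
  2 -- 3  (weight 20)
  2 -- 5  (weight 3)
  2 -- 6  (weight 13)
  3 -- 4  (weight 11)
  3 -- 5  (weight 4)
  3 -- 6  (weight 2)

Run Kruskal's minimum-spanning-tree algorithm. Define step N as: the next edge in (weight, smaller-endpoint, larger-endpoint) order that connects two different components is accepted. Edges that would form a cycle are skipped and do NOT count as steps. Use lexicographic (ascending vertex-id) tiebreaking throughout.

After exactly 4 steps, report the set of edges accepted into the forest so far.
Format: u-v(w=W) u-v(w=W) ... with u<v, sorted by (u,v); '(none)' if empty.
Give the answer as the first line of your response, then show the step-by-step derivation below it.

0-2(w=1) 1-2(w=4) 2-5(w=3) 3-6(w=2)

step 1: add edge 0-2 (w=1); MST = {0-2(w=1)}
step 2: add edge 3-6 (w=2); MST = {0-2(w=1) 3-6(w=2)}
step 3: add edge 2-5 (w=3); MST = {0-2(w=1) 2-5(w=3) 3-6(w=2)}
step 4: add edge 1-2 (w=4); MST = {0-2(w=1) 1-2(w=4) 2-5(w=3) 3-6(w=2)}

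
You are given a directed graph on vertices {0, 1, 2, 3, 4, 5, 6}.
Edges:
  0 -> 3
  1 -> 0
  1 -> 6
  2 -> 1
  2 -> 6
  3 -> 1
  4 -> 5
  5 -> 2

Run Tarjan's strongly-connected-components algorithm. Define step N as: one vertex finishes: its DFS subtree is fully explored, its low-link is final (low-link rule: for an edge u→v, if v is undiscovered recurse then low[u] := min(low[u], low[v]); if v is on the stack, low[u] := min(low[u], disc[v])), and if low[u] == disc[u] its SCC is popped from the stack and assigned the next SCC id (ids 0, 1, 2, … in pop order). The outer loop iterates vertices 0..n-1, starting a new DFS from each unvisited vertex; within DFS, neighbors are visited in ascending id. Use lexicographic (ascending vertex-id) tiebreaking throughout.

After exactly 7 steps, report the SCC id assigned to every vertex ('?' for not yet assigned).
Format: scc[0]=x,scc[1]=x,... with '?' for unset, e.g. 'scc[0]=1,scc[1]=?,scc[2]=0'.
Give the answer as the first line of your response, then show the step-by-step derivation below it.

scc[0]=1,scc[1]=1,scc[2]=2,scc[3]=1,scc[4]=4,scc[5]=3,scc[6]=0

step 1: low=(low[0]=0,low[1]=0,low[2]=?,low[3]=1,low[4]=?,low[5]=?,low[6]=3); scc=(scc[0]=?,scc[1]=?,scc[2]=?,scc[3]=?,scc[4]=?,scc[5]=?,scc[6]=0)
step 2: low=(low[0]=0,low[1]=0,low[2]=?,low[3]=1,low[4]=?,low[5]=?,low[6]=3); scc=(scc[0]=?,scc[1]=?,scc[2]=?,scc[3]=?,scc[4]=?,scc[5]=?,scc[6]=0)
step 3: low=(low[0]=0,low[1]=0,low[2]=?,low[3]=0,low[4]=?,low[5]=?,low[6]=3); scc=(scc[0]=?,scc[1]=?,scc[2]=?,scc[3]=?,scc[4]=?,scc[5]=?,scc[6]=0)
step 4: low=(low[0]=0,low[1]=0,low[2]=?,low[3]=0,low[4]=?,low[5]=?,low[6]=3); scc=(scc[0]=1,scc[1]=1,scc[2]=?,scc[3]=1,scc[4]=?,scc[5]=?,scc[6]=0)
step 5: low=(low[0]=0,low[1]=0,low[2]=4,low[3]=0,low[4]=?,low[5]=?,low[6]=3); scc=(scc[0]=1,scc[1]=1,scc[2]=2,scc[3]=1,scc[4]=?,scc[5]=?,scc[6]=0)
step 6: low=(low[0]=0,low[1]=0,low[2]=4,low[3]=0,low[4]=5,low[5]=6,low[6]=3); scc=(scc[0]=1,scc[1]=1,scc[2]=2,scc[3]=1,scc[4]=?,scc[5]=3,scc[6]=0)
step 7: low=(low[0]=0,low[1]=0,low[2]=4,low[3]=0,low[4]=5,low[5]=6,low[6]=3); scc=(scc[0]=1,scc[1]=1,scc[2]=2,scc[3]=1,scc[4]=4,scc[5]=3,scc[6]=0)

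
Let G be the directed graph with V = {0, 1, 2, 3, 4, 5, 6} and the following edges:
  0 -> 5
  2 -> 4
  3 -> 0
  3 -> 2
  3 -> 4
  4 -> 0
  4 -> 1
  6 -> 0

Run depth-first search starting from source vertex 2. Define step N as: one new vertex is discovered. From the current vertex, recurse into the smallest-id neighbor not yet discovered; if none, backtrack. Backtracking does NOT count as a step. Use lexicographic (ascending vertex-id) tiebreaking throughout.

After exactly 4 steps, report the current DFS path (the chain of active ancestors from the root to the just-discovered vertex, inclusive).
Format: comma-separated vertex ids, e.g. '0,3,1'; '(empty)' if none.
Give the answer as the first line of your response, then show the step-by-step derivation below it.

2,4,0,5

step 1: discover 2; path=2; order=2
step 2: discover 4; path=2>4; order=2,4
step 3: discover 0; path=2>4>0; order=2,4,0
step 4: discover 5; path=2>4>0>5; order=2,4,0,5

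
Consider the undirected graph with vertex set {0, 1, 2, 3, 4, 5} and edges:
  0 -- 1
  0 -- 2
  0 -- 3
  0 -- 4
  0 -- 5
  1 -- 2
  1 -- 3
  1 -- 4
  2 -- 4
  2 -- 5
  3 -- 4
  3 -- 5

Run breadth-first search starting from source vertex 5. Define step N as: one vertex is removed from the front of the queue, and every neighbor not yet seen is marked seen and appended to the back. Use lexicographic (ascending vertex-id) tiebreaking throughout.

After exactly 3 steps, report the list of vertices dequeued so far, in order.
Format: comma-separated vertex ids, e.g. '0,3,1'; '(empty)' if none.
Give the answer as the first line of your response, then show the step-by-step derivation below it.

5,0,2

step 1: dequeue 5; queue=[0,2,3]; order=5
step 2: dequeue 0; queue=[2,3,1,4]; order=5,0
step 3: dequeue 2; queue=[3,1,4]; order=5,0,2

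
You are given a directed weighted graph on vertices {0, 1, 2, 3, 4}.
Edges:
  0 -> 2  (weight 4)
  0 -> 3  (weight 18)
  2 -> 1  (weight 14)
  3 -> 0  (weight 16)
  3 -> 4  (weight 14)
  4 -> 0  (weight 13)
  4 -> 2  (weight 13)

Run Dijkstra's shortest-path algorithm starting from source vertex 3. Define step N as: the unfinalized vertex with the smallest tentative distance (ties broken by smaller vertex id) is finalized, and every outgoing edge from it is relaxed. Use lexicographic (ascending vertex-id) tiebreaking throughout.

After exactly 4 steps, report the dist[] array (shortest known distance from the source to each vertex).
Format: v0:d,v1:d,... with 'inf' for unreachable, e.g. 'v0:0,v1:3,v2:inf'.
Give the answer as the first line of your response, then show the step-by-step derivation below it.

v0:16,v1:34,v2:20,v3:0,v4:14

step 1: dist = v0:16,v1:inf,v2:inf,v3:0,v4:14
step 2: dist = v0:16,v1:inf,v2:27,v3:0,v4:14
step 3: dist = v0:16,v1:inf,v2:20,v3:0,v4:14
step 4: dist = v0:16,v1:34,v2:20,v3:0,v4:14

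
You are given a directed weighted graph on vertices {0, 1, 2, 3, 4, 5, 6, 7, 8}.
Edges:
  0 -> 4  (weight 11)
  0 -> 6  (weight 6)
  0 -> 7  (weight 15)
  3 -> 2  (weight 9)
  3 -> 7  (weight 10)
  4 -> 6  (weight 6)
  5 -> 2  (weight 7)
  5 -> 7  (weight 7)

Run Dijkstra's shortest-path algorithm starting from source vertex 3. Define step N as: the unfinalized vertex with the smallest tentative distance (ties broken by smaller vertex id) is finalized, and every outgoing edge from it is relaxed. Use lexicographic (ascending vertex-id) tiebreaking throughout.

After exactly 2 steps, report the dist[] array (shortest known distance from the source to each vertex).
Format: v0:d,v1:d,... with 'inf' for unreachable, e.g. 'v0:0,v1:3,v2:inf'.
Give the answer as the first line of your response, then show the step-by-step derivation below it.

v0:inf,v1:inf,v2:9,v3:0,v4:inf,v5:inf,v6:inf,v7:10,v8:inf

step 1: dist = v0:inf,v1:inf,v2:9,v3:0,v4:inf,v5:inf,v6:inf,v7:10,v8:inf
step 2: dist = v0:inf,v1:inf,v2:9,v3:0,v4:inf,v5:inf,v6:inf,v7:10,v8:inf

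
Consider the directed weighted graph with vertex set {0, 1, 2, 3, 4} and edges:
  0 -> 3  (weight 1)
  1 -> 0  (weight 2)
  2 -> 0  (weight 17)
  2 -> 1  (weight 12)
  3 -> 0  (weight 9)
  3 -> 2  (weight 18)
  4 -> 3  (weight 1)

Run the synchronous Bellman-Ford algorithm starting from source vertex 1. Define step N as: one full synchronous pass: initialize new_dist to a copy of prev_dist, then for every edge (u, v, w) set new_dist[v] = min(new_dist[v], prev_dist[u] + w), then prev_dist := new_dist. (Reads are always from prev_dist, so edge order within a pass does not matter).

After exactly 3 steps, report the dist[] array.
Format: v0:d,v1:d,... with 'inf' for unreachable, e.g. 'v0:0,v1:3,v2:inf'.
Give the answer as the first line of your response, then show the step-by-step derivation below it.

v0:2,v1:0,v2:21,v3:3,v4:inf

step 1: dist = v0:2,v1:0,v2:inf,v3:inf,v4:inf
step 2: dist = v0:2,v1:0,v2:inf,v3:3,v4:inf
step 3: dist = v0:2,v1:0,v2:21,v3:3,v4:inf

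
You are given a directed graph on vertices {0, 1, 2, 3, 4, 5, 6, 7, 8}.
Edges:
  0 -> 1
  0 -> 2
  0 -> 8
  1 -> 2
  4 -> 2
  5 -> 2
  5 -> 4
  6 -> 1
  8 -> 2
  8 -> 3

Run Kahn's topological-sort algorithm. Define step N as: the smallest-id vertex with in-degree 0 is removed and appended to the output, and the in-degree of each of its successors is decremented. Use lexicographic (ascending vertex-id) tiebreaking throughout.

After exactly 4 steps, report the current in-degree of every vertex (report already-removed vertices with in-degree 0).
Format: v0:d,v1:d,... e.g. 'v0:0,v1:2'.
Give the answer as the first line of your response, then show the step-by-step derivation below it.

v0:0,v1:0,v2:2,v3:1,v4:0,v5:0,v6:0,v7:0,v8:0

step 1: output 0; order=[0]; indeg=(0,1,4,1,1,0,0,0,0)
step 2: output 5; order=[0,5]; indeg=(0,1,3,1,0,0,0,0,0)
step 3: output 4; order=[0,5,4]; indeg=(0,1,2,1,0,0,0,0,0)
step 4: output 6; order=[0,5,4,6]; indeg=(0,0,2,1,0,0,0,0,0)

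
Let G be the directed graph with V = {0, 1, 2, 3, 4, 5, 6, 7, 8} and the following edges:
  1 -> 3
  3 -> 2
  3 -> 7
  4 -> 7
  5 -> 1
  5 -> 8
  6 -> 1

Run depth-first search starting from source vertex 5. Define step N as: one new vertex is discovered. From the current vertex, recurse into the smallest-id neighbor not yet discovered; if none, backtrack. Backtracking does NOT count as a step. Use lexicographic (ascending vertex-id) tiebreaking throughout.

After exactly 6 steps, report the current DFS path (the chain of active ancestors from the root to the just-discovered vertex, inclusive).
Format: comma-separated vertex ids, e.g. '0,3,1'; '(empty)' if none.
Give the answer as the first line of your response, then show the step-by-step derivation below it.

5,8

step 1: discover 5; path=5; order=5
step 2: discover 1; path=5>1; order=5,1
step 3: discover 3; path=5>1>3; order=5,1,3
step 4: discover 2; path=5>1>3>2; order=5,1,3,2
step 5: discover 7; path=5>1>3>7; order=5,1,3,2,7
step 6: discover 8; path=5>8; order=5,1,3,2,7,8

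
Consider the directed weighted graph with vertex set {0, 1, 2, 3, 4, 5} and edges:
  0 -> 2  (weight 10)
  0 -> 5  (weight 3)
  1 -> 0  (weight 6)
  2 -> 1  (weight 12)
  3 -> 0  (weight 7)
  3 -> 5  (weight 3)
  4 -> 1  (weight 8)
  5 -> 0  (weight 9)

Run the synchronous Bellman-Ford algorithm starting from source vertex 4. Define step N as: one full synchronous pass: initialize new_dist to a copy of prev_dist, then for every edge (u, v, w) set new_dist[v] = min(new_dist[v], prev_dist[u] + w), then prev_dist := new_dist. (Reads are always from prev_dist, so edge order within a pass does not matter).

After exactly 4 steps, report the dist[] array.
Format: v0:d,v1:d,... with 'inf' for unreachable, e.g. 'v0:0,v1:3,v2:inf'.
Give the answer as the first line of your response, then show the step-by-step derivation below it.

v0:14,v1:8,v2:24,v3:inf,v4:0,v5:17

step 1: dist = v0:inf,v1:8,v2:inf,v3:inf,v4:0,v5:inf
step 2: dist = v0:14,v1:8,v2:inf,v3:inf,v4:0,v5:inf
step 3: dist = v0:14,v1:8,v2:24,v3:inf,v4:0,v5:17
step 4: dist = v0:14,v1:8,v2:24,v3:inf,v4:0,v5:17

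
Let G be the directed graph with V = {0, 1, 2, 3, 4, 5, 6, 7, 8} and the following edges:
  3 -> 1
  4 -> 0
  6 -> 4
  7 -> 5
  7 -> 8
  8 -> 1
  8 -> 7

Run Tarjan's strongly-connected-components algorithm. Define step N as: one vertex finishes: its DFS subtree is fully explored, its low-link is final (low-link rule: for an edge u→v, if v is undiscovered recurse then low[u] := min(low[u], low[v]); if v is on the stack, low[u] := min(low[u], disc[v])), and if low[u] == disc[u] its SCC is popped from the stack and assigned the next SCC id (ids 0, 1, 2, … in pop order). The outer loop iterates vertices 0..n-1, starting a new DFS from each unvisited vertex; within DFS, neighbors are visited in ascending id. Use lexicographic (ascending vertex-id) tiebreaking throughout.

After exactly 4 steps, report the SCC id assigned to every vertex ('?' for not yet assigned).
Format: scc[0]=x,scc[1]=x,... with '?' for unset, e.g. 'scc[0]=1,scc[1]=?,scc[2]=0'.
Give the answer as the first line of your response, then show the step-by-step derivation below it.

scc[0]=0,scc[1]=1,scc[2]=2,scc[3]=3,scc[4]=?,scc[5]=?,scc[6]=?,scc[7]=?,scc[8]=?

step 1: low=(low[0]=0,low[1]=?,low[2]=?,low[3]=?,low[4]=?,low[5]=?,low[6]=?,low[7]=?,low[8]=?); scc=(scc[0]=0,scc[1]=?,scc[2]=?,scc[3]=?,scc[4]=?,scc[5]=?,scc[6]=?,scc[7]=?,scc[8]=?)
step 2: low=(low[0]=0,low[1]=1,low[2]=?,low[3]=?,low[4]=?,low[5]=?,low[6]=?,low[7]=?,low[8]=?); scc=(scc[0]=0,scc[1]=1,scc[2]=?,scc[3]=?,scc[4]=?,scc[5]=?,scc[6]=?,scc[7]=?,scc[8]=?)
step 3: low=(low[0]=0,low[1]=1,low[2]=2,low[3]=?,low[4]=?,low[5]=?,low[6]=?,low[7]=?,low[8]=?); scc=(scc[0]=0,scc[1]=1,scc[2]=2,scc[3]=?,scc[4]=?,scc[5]=?,scc[6]=?,scc[7]=?,scc[8]=?)
step 4: low=(low[0]=0,low[1]=1,low[2]=2,low[3]=3,low[4]=?,low[5]=?,low[6]=?,low[7]=?,low[8]=?); scc=(scc[0]=0,scc[1]=1,scc[2]=2,scc[3]=3,scc[4]=?,scc[5]=?,scc[6]=?,scc[7]=?,scc[8]=?)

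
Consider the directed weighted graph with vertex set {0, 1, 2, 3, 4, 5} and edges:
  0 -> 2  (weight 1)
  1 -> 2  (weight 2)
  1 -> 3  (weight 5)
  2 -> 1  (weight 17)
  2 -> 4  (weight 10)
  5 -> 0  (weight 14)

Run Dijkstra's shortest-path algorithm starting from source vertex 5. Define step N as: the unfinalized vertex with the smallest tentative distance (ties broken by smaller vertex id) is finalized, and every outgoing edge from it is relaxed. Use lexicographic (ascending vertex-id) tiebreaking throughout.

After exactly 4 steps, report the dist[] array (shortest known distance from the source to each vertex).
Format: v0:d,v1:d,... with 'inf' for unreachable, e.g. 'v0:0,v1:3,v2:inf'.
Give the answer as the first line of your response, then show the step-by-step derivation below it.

v0:14,v1:32,v2:15,v3:inf,v4:25,v5:0

step 1: dist = v0:14,v1:inf,v2:inf,v3:inf,v4:inf,v5:0
step 2: dist = v0:14,v1:inf,v2:15,v3:inf,v4:inf,v5:0
step 3: dist = v0:14,v1:32,v2:15,v3:inf,v4:25,v5:0
step 4: dist = v0:14,v1:32,v2:15,v3:inf,v4:25,v5:0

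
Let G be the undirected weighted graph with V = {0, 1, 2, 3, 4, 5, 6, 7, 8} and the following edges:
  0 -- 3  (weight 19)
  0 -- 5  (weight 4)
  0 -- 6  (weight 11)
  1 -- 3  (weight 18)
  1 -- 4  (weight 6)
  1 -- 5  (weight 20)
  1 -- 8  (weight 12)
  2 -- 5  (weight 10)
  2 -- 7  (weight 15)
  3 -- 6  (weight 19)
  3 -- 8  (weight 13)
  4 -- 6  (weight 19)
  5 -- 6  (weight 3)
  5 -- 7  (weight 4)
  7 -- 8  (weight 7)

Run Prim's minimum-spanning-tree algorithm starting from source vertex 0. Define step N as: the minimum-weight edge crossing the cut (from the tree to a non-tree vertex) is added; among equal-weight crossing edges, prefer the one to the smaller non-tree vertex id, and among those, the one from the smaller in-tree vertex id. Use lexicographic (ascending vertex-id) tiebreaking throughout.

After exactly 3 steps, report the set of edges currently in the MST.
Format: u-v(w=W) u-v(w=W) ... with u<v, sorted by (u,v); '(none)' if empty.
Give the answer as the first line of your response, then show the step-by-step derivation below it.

0-5(w=4) 5-6(w=3) 5-7(w=4)

step 1: add edge 0-5 (w=4); MST = {0-5(w=4)}
step 2: add edge 5-6 (w=3); MST = {0-5(w=4) 5-6(w=3)}
step 3: add edge 5-7 (w=4); MST = {0-5(w=4) 5-6(w=3) 5-7(w=4)}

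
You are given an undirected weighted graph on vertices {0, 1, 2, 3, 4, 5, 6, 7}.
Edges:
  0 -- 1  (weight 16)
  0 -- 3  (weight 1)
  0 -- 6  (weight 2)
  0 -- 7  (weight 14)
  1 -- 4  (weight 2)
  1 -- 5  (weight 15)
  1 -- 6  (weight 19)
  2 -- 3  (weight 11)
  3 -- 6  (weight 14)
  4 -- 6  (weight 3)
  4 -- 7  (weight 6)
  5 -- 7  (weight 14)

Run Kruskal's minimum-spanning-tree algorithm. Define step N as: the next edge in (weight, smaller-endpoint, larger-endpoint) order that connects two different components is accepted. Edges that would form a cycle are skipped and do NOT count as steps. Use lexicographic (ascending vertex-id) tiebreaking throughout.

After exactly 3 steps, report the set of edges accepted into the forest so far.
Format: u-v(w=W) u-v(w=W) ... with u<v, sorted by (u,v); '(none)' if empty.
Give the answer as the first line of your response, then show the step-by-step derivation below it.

0-3(w=1) 0-6(w=2) 1-4(w=2)

step 1: add edge 0-3 (w=1); MST = {0-3(w=1)}
step 2: add edge 0-6 (w=2); MST = {0-3(w=1) 0-6(w=2)}
step 3: add edge 1-4 (w=2); MST = {0-3(w=1) 0-6(w=2) 1-4(w=2)}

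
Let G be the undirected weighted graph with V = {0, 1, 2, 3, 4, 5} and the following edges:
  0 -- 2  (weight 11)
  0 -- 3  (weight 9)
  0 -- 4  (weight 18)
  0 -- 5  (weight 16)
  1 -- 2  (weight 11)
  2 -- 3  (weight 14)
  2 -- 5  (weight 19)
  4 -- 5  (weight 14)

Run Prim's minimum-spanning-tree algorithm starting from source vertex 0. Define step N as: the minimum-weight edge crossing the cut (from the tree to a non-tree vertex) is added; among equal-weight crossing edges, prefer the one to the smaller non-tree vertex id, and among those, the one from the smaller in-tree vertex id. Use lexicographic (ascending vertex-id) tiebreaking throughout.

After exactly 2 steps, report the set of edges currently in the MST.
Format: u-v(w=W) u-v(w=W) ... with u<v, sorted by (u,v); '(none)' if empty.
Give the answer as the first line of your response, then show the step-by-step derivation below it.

0-2(w=11) 0-3(w=9)

step 1: add edge 0-3 (w=9); MST = {0-3(w=9)}
step 2: add edge 0-2 (w=11); MST = {0-2(w=11) 0-3(w=9)}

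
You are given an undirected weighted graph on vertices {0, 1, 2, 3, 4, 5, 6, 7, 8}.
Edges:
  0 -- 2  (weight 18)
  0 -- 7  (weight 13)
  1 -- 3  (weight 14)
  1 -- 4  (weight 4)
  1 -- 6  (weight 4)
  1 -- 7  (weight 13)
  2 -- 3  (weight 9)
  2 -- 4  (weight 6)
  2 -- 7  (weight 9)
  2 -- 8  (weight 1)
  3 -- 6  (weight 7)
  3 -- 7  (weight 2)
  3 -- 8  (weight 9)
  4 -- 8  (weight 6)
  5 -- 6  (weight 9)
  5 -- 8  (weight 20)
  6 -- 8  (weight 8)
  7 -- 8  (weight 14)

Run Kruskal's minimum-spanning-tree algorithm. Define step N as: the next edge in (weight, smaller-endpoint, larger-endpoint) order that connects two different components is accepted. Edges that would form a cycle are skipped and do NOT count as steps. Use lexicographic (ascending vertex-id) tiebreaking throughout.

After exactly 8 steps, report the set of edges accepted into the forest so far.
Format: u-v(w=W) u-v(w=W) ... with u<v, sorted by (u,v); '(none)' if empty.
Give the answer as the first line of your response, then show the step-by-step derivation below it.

0-7(w=13) 1-4(w=4) 1-6(w=4) 2-4(w=6) 2-8(w=1) 3-6(w=7) 3-7(w=2) 5-6(w=9)

step 1: add edge 2-8 (w=1); MST = {2-8(w=1)}
step 2: add edge 3-7 (w=2); MST = {2-8(w=1) 3-7(w=2)}
step 3: add edge 1-4 (w=4); MST = {1-4(w=4) 2-8(w=1) 3-7(w=2)}
step 4: add edge 1-6 (w=4); MST = {1-4(w=4) 1-6(w=4) 2-8(w=1) 3-7(w=2)}
step 5: add edge 2-4 (w=6); MST = {1-4(w=4) 1-6(w=4) 2-4(w=6) 2-8(w=1) 3-7(w=2)}
step 6: add edge 3-6 (w=7); MST = {1-4(w=4) 1-6(w=4) 2-4(w=6) 2-8(w=1) 3-6(w=7) 3-7(w=2)}
step 7: add edge 5-6 (w=9); MST = {1-4(w=4) 1-6(w=4) 2-4(w=6) 2-8(w=1) 3-6(w=7) 3-7(w=2) 5-6(w=9)}
step 8: add edge 0-7 (w=13); MST = {0-7(w=13) 1-4(w=4) 1-6(w=4) 2-4(w=6) 2-8(w=1) 3-6(w=7) 3-7(w=2) 5-6(w=9)}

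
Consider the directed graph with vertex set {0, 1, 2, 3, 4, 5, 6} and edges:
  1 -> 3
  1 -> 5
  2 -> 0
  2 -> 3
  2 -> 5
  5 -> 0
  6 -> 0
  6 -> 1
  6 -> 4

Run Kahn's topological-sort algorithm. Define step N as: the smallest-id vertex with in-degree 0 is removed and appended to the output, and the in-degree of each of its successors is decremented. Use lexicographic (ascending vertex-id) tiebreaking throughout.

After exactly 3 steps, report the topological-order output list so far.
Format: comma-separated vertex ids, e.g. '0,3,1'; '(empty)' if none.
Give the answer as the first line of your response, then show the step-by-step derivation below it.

2,6,1

step 1: output 2; order=[2]; indeg=(2,1,0,1,1,1,0)
step 2: output 6; order=[2,6]; indeg=(1,0,0,1,0,1,0)
step 3: output 1; order=[2,6,1]; indeg=(1,0,0,0,0,0,0)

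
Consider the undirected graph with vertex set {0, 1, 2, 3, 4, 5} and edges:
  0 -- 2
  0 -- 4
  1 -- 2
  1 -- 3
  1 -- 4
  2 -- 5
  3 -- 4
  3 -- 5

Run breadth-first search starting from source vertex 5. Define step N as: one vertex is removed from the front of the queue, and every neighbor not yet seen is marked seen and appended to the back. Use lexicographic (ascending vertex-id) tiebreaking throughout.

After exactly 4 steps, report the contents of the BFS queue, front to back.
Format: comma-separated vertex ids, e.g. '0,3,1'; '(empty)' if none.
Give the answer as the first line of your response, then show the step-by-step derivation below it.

1,4

step 1: dequeue 5; queue=[2,3]; order=5
step 2: dequeue 2; queue=[3,0,1]; order=5,2
step 3: dequeue 3; queue=[0,1,4]; order=5,2,3
step 4: dequeue 0; queue=[1,4]; order=5,2,3,0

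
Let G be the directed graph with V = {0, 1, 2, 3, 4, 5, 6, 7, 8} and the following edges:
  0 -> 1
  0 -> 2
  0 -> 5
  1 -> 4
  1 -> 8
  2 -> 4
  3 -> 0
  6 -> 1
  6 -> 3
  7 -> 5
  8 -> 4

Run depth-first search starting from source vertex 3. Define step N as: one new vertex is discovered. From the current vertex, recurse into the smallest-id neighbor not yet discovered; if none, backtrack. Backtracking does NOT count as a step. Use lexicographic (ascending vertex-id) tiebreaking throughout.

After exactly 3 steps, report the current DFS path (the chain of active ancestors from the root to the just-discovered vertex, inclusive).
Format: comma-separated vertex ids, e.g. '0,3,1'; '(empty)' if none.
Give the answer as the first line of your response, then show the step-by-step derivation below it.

3,0,1

step 1: discover 3; path=3; order=3
step 2: discover 0; path=3>0; order=3,0
step 3: discover 1; path=3>0>1; order=3,0,1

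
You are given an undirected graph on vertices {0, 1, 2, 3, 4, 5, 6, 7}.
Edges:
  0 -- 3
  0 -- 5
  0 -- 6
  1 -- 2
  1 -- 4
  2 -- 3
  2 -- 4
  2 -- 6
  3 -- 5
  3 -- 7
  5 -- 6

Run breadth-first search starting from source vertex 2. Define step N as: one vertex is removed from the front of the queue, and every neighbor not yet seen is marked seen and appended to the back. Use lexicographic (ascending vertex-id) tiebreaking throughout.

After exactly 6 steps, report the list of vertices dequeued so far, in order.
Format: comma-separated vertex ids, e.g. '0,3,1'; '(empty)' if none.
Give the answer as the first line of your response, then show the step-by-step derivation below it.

2,1,3,4,6,0

step 1: dequeue 2; queue=[1,3,4,6]; order=2
step 2: dequeue 1; queue=[3,4,6]; order=2,1
step 3: dequeue 3; queue=[4,6,0,5,7]; order=2,1,3
step 4: dequeue 4; queue=[6,0,5,7]; order=2,1,3,4
step 5: dequeue 6; queue=[0,5,7]; order=2,1,3,4,6
step 6: dequeue 0; queue=[5,7]; order=2,1,3,4,6,0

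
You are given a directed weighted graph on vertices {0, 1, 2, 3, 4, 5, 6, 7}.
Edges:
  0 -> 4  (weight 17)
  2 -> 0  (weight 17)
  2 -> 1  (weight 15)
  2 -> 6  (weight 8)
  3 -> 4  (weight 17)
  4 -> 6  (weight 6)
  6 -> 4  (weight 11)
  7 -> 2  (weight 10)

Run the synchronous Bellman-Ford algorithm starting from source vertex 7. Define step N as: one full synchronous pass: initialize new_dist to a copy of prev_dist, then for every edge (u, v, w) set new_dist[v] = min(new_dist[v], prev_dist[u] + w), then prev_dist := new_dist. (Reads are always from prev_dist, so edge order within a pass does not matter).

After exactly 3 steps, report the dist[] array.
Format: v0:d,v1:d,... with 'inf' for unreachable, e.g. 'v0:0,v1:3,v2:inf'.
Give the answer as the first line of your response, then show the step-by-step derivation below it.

v0:27,v1:25,v2:10,v3:inf,v4:29,v5:inf,v6:18,v7:0

step 1: dist = v0:inf,v1:inf,v2:10,v3:inf,v4:inf,v5:inf,v6:inf,v7:0
step 2: dist = v0:27,v1:25,v2:10,v3:inf,v4:inf,v5:inf,v6:18,v7:0
step 3: dist = v0:27,v1:25,v2:10,v3:inf,v4:29,v5:inf,v6:18,v7:0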